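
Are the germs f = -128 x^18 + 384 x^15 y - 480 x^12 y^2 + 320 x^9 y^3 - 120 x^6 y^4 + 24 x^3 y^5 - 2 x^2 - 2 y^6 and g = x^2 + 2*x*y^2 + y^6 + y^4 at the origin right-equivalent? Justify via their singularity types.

Yes.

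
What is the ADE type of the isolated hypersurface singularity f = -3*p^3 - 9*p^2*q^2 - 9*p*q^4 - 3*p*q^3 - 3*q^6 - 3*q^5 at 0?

The Hessian of f at 0 has rank 0. Corank 2; j^3 = -3*p^3 is a perfect cube, so E-series; the 4-jet and mu = 7 give E_7.

E7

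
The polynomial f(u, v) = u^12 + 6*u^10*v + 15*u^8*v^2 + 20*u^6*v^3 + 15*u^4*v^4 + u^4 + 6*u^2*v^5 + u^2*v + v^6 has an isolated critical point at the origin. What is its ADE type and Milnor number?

Type D_{7}, Milnor number mu = 7.

The Hessian of f at 0 has rank 0. Corank 2; j^3 = u^2*v has shape L^2 M (L != M), so D-series; mu = 7 gives D_7.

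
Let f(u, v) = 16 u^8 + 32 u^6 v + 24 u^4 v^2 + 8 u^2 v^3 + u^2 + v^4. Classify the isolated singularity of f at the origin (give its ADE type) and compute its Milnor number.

The Hessian of f at 0 is [[2, 0], [0, 0]] with rank 1, so corank 1. A Groebner basis of the Jacobian ideal J(f) in C{u,v} is {v^3, u}; counting standard monomials gives mu = 3. Corank 1: A-series; mu = 3 gives A_3.

Type A3, Milnor number mu = 3.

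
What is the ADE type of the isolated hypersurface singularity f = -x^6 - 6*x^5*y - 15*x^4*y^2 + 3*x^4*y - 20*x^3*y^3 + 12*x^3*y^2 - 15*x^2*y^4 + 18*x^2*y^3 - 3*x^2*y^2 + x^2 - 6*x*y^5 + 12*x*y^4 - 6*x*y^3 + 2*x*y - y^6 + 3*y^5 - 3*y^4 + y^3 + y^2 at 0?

The Hessian of f at 0 has rank 1. Corank 1: A-series; mu = 2 gives A_2.

A_{2}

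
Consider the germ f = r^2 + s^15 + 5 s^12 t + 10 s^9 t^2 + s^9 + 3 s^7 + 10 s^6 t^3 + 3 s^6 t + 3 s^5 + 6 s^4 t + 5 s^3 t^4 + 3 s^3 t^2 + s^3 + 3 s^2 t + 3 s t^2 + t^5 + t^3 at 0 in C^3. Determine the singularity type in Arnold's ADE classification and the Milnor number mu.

Type E_8, Milnor number mu = 8.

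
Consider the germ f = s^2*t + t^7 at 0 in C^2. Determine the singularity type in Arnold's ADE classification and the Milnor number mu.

Type D_{8}, Milnor number mu = 8.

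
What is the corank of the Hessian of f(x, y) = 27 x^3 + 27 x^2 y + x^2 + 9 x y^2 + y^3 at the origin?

1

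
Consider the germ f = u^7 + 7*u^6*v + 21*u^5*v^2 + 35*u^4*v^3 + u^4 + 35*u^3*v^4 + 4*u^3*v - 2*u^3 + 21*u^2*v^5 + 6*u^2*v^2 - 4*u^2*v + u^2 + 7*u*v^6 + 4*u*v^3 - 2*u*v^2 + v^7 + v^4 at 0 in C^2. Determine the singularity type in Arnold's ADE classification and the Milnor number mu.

Type A6, Milnor number mu = 6.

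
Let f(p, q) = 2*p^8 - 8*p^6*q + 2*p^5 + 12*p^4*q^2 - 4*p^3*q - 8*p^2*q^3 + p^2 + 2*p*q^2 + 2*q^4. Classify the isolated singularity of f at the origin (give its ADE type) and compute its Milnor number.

The Hessian of f at 0 is [[2, 0], [0, 0]] with rank 1, so corank 1. A Groebner basis of the Jacobian ideal J(f) in C{p,q} is {p^2, p*q, p + q^2}; counting standard monomials gives mu = 3. Corank 1: A-series; mu = 3 gives A_3.

Type A3, Milnor number mu = 3.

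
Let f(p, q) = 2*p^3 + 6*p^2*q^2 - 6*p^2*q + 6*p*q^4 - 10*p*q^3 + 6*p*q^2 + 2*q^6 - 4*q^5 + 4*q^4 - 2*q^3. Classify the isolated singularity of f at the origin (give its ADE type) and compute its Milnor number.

Type E_{7}, Milnor number mu = 7.

The Hessian of f at 0 is [[0, 0], [0, 0]] with rank 0, so corank 2. A Groebner basis of the Jacobian ideal J(f) in C{p,q} is {-p^2 + 2*p*q + q^4 - q^3/3 - q^2, p^3 + 4*p^2 - 8*p*q + q^3/3 + 4*q^2, p^2*q + 7*p^2/3 - 14*p*q/3 - 2*q^3/9 + 7*q^2/3, p^2 + p*q^2 - 2*p*q - 2*q^3/3 + q^2}; counting standard monomials gives mu = 7. Corank 2; j^3 = 2*(p - q)^3 is a perfect cube, so E-series; the 4-jet and mu = 7 give E_7.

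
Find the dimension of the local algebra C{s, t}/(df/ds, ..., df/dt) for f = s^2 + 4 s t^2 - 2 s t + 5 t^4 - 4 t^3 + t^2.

3

The Hessian of f at 0 is [[2, -2], [-2, 2]] with rank 1, so corank 1. A Groebner basis of the Jacobian ideal J(f) in C{s,t} is {s^2 + s/2 - t/2, s*t + s/2 - t/2, s/2 + t^2 - t/2}; counting standard monomials gives mu = 3. Corank 1: A-series; mu = 3 gives A_3.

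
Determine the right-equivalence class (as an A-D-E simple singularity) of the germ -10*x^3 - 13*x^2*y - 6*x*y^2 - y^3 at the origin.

The Hessian of f at 0 is [[0, 0], [0, 0]] with rank 0, so corank 2. A Groebner basis of the Jacobian ideal J(f) in C{x,y} is {y^3, x^2 - 3*y^2/11, x*y + 6*y^2/11}; counting standard monomials gives mu = 4. Corank 2; j^3 = -(2*x + y)*(5*x^2 + 4*x*y + y^2) splits into three distinct lines over C (the quadratic factor has nonzero discriminant), so D_4.

D_{4}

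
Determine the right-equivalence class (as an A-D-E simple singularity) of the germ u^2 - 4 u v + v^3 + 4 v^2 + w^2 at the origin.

The Hessian of f at 0 has rank 2. Corank 1: A-series; mu = 2 gives A_2.

A_2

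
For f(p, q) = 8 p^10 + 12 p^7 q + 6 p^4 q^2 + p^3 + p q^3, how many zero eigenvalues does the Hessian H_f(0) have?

The Hessian at 0 is [[0, 0], [0, 0]] of rank 0; hence corank 2.

2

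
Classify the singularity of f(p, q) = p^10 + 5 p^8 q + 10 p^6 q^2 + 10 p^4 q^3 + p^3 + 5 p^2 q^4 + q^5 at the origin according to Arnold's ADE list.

E_8

The Hessian of f at 0 is [[0, 0], [0, 0]] with rank 0, so corank 2. A Groebner basis of the Jacobian ideal J(f) in C{p,q} is {q^4, p^2}; counting standard monomials gives mu = 8. Corank 2; j^3 = p^3 is a perfect cube, so E-series; the 5-jet and mu = 8 give E_8.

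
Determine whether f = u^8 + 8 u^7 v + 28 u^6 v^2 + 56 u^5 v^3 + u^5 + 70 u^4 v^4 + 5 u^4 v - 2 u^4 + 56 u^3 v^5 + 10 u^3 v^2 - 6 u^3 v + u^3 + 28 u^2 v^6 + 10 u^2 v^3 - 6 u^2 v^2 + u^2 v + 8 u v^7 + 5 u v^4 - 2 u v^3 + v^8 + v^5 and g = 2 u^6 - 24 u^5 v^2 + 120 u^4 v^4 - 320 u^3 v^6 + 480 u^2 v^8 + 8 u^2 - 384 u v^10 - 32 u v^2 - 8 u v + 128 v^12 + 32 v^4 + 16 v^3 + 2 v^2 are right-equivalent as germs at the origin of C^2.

No.

The Hessian of f at 0 has rank 0. Corank 2; j^3 = u^2*(u + v) has shape L^2 M (L != M), so D-series; mu = 9 gives D_9. The Hessian of g at 0 has rank 1. Corank 1: A-series; mu = 5 gives A_5. f is D_9 but g is A_5, hence not right-equivalent.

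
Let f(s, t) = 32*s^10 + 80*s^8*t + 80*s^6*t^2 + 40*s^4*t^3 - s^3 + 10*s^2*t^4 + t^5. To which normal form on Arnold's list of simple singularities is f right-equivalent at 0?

E8

The Hessian of f at 0 has rank 0. Corank 2; j^3 = -s^3 is a perfect cube, so E-series; the 5-jet and mu = 8 give E_8.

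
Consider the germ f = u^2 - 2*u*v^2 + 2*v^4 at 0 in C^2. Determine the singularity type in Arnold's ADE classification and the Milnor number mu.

The Hessian of f at 0 has rank 1. Corank 1: A-series; mu = 3 gives A_3.

Type A_{3}, Milnor number mu = 3.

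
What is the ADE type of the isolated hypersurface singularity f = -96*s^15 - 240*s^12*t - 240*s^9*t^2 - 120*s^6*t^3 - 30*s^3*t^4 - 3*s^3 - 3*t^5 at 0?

E_{8}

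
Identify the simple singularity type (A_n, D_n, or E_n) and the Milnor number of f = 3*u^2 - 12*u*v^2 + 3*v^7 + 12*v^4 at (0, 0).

Type A_6, Milnor number mu = 6.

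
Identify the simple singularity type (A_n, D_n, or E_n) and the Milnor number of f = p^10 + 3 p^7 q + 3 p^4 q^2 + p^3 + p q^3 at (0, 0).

Type E7, Milnor number mu = 7.

The Hessian of f at 0 has rank 0. Corank 2; j^3 = p^3 is a perfect cube, so E-series; the 4-jet and mu = 7 give E_7.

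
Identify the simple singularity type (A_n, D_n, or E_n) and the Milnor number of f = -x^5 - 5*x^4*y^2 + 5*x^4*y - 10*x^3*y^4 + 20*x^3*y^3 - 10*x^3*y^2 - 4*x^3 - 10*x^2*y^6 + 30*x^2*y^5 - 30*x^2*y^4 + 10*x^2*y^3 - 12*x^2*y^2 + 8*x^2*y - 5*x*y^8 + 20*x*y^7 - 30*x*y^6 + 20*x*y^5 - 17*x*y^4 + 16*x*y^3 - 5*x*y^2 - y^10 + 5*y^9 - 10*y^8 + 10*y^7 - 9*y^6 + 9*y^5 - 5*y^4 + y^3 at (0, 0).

The Hessian of f at 0 is [[0, 0], [0, 0]] with rank 0, so corank 2. A Groebner basis of the Jacobian ideal J(f) in C{x,y} is {x^3 + 197*x^2/236 - 335*x*y/472 + 69*y^2/472, x^2*y + 133*x^2/118 - 207*x*y/236 + 37*y^2/236, 69*x^2/59 + x*y^2 - 79*x*y/118 + 5*y^2/118, 10*x^2/59 + 49*x*y/59 + y^3 - 27*y^2/59}; counting standard monomials gives mu = 6. Corank 2; j^3 = -(x - y)*(2*x - y)^2 has shape L^2 M (L != M), so D-series; mu = 6 gives D_6.

Type D_{6}, Milnor number mu = 6.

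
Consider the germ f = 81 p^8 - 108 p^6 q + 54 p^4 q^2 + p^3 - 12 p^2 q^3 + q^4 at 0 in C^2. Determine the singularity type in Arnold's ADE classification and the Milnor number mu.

Type E_{6}, Milnor number mu = 6.

The Hessian of f at 0 is [[0, 0], [0, 0]] with rank 0, so corank 2. A Groebner basis of the Jacobian ideal J(f) in C{p,q} is {q^3, p^2}; counting standard monomials gives mu = 6. Corank 2; j^3 = p^3 is a perfect cube, so E-series; the 4-jet and mu = 6 give E_6.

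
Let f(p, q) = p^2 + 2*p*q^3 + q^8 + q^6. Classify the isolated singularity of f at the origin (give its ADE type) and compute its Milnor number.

Type A7, Milnor number mu = 7.

The Hessian of f at 0 has rank 1. Corank 1: A-series; mu = 7 gives A_7.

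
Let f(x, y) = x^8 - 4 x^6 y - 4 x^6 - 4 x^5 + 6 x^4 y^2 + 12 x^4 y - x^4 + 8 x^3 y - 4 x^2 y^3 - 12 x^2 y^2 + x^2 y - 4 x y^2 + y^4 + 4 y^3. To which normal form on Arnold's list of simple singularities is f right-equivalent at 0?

D_{5}

The Hessian of f at 0 has rank 0. Corank 2; j^3 = y*(x - 2*y)^2 has shape L^2 M (L != M), so D-series; mu = 5 gives D_5.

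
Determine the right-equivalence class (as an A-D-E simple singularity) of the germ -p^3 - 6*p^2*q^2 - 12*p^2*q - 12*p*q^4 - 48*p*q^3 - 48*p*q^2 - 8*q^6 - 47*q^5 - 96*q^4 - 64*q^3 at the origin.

E_8

The Hessian of f at 0 has rank 0. Corank 2; j^3 = -(p + 4*q)^3 is a perfect cube, so E-series; the 5-jet and mu = 8 give E_8.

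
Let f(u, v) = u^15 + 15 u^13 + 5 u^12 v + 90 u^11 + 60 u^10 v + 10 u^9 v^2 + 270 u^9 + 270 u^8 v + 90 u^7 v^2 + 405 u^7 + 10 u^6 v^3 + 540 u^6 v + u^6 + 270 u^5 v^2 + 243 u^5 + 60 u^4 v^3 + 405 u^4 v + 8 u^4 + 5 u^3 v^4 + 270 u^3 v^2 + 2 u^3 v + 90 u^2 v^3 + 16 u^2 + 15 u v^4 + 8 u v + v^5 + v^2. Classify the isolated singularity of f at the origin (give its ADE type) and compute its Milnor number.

The Hessian of f at 0 is [[32, 8], [8, 2]] with rank 1, so corank 1. A Groebner basis of the Jacobian ideal J(f) in C{u,v} is {-256*u + v^3 - 64*v, u^2 - v^2/16, u*v + v^2/4}; counting standard monomials gives mu = 4. Corank 1: A-series; mu = 4 gives A_4.

Type A_4, Milnor number mu = 4.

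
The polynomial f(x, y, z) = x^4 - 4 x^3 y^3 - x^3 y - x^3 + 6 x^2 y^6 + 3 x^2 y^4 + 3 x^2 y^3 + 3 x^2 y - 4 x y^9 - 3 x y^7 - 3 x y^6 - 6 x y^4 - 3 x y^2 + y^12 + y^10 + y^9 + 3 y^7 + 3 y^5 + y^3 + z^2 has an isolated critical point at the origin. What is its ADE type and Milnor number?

Type E_7, Milnor number mu = 7.

The Hessian of f at 0 has rank 1. Corank 2; j^3 = -(x - y)^3 is a perfect cube, so E-series; the 4-jet and mu = 7 give E_7.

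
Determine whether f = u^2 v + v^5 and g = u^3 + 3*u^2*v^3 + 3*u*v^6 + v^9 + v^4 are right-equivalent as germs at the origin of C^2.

The Hessian of f at 0 has rank 0. Corank 2; j^3 = u^2*v has shape L^2 M (L != M), so D-series; mu = 6 gives D_6. The Hessian of g at 0 has rank 0. Corank 2; j^3 = u^3 is a perfect cube, so E-series; the 4-jet and mu = 6 give E_6. f is D_6 but g is E_6, hence not right-equivalent.

No.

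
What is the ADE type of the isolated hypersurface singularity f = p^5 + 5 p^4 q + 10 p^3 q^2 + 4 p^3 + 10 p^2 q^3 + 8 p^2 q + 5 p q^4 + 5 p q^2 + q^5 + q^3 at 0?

The Hessian of f at 0 has rank 0. Corank 2; j^3 = (p + q)*(2*p + q)^2 has shape L^2 M (L != M), so D-series; mu = 6 gives D_6.

D_{6}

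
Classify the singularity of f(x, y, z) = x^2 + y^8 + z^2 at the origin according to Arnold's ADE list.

A7

The Hessian of f at 0 has rank 2. Corank 1: A-series; mu = 7 gives A_7.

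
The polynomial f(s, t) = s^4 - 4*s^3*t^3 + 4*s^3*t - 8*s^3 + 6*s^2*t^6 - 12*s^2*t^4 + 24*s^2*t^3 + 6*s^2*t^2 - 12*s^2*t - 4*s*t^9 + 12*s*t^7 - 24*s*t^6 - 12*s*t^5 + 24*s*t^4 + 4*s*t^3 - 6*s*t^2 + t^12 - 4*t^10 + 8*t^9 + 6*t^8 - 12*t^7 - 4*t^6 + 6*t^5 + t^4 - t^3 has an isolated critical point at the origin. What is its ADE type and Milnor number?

The Hessian of f at 0 is [[0, 0], [0, 0]] with rank 0, so corank 2. A Groebner basis of the Jacobian ideal J(f) in C{s,t} is {t^4, s*t^2 + 2*t^3/3, s^2 + s*t + t^2/4}; counting standard monomials gives mu = 6. Corank 2; j^3 = -(2*s + t)^3 is a perfect cube, so E-series; the 4-jet and mu = 6 give E_6.

Type E6, Milnor number mu = 6.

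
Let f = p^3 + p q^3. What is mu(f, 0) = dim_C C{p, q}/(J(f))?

The Hessian of f at 0 is [[0, 0], [0, 0]] with rank 0, so corank 2. A Groebner basis of the Jacobian ideal J(f) in C{p,q} is {p^3, p*q^2, 3*p^2 + q^3}; counting standard monomials gives mu = 7. Corank 2; j^3 = p^3 is a perfect cube, so E-series; the 4-jet and mu = 7 give E_7.

7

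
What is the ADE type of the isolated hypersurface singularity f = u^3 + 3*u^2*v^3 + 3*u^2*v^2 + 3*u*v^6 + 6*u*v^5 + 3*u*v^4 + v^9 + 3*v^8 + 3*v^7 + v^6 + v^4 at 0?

The Hessian of f at 0 has rank 0. Corank 2; j^3 = u^3 is a perfect cube, so E-series; the 4-jet and mu = 6 give E_6.

E_{6}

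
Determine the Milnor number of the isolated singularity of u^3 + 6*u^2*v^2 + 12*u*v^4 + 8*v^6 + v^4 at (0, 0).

6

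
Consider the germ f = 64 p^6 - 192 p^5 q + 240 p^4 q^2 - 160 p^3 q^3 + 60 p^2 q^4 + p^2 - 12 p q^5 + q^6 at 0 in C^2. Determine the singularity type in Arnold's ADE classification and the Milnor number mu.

Type A_{5}, Milnor number mu = 5.

The Hessian of f at 0 has rank 1. Corank 1: A-series; mu = 5 gives A_5.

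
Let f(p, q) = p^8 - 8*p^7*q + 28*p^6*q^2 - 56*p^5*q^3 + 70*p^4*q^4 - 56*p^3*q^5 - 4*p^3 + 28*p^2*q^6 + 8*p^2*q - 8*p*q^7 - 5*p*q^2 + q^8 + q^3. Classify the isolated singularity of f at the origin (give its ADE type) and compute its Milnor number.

Type D_9, Milnor number mu = 9.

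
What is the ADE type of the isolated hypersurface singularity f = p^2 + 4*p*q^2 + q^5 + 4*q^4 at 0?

A_4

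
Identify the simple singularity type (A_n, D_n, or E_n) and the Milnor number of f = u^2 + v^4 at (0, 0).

Type A_3, Milnor number mu = 3.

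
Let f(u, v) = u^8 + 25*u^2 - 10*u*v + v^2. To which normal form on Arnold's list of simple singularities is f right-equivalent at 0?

The Hessian of f at 0 has rank 1. Corank 1: A-series; mu = 7 gives A_7.

A7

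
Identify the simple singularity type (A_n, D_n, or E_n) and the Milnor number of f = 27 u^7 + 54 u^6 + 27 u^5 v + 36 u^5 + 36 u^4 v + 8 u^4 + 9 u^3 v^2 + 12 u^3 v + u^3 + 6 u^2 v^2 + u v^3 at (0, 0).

The Hessian of f at 0 is [[0, 0], [0, 0]] with rank 0, so corank 2. A Groebner basis of the Jacobian ideal J(f) in C{u,v} is {3*u^2/4 + v^4 + v^3/4, u^3, u^2*v - u^2/4 - v^3/12, u^2 + u*v^2 + v^3/3}; counting standard monomials gives mu = 7. Corank 2; j^3 = u^3 is a perfect cube, so E-series; the 4-jet and mu = 7 give E_7.

Type E_7, Milnor number mu = 7.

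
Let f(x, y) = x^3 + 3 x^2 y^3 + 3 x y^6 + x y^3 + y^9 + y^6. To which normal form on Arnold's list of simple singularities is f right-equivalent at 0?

The Hessian of f at 0 is [[0, 0], [0, 0]] with rank 0, so corank 2. A Groebner basis of the Jacobian ideal J(f) in C{x,y} is {x^3, x*y^2, 3*x^2 + y^3}; counting standard monomials gives mu = 7. Corank 2; j^3 = x^3 is a perfect cube, so E-series; the 4-jet and mu = 7 give E_7.

E_{7}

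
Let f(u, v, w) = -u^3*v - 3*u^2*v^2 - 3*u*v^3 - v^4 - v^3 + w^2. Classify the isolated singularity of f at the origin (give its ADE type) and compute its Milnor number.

Type E_7, Milnor number mu = 7.

The Hessian of f at 0 has rank 1. Corank 2; j^3 = -v^3 is a perfect cube, so E-series; the 4-jet and mu = 7 give E_7.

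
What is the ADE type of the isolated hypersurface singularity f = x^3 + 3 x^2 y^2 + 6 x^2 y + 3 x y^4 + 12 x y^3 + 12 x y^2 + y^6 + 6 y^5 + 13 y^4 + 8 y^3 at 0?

The Hessian of f at 0 is [[0, 0], [0, 0]] with rank 0, so corank 2. A Groebner basis of the Jacobian ideal J(f) in C{x,y} is {x^3 + 6*x^2 + 24*x*y + 24*y^2, x^2*y - 2*x^2 - 8*x*y - 8*y^2, x^2/2 + x*y^2 + 2*x*y + 2*y^2, y^3}; counting standard monomials gives mu = 6. Corank 2; j^3 = (x + 2*y)^3 is a perfect cube, so E-series; the 4-jet and mu = 6 give E_6.

E6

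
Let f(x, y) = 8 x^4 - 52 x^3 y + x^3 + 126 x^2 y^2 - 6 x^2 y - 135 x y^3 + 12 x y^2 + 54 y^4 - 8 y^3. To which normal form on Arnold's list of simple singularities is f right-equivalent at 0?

E7

The Hessian of f at 0 is [[0, 0], [0, 0]] with rank 0, so corank 2. A Groebner basis of the Jacobian ideal J(f) in C{x,y} is {3*x^2/4 - 3*x*y + y^4 + y^3/4 + 3*y^2, x^3 + 21*x^2/2 - 42*x*y - 9*y^3/2 + 42*y^2, x^2*y + 15*x^2/4 - 15*x*y - 11*y^3/4 + 15*y^2, x^2 + x*y^2 - 4*x*y - 5*y^3/3 + 4*y^2}; counting standard monomials gives mu = 7. Corank 2; j^3 = (x - 2*y)^3 is a perfect cube, so E-series; the 4-jet and mu = 7 give E_7.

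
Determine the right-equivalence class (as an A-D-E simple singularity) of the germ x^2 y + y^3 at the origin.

D4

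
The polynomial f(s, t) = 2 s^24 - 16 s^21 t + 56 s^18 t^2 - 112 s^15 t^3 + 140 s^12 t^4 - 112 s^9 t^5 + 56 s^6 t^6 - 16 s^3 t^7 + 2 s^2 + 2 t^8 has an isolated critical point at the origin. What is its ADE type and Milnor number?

The Hessian of f at 0 is [[4, 0], [0, 0]] with rank 1, so corank 1. A Groebner basis of the Jacobian ideal J(f) in C{s,t} is {t^7, s}; counting standard monomials gives mu = 7. Corank 1: A-series; mu = 7 gives A_7.

Type A_{7}, Milnor number mu = 7.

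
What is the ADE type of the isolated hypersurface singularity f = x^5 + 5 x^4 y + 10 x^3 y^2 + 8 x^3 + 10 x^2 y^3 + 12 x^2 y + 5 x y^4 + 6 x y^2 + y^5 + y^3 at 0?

E8

The Hessian of f at 0 has rank 0. Corank 2; j^3 = (2*x + y)^3 is a perfect cube, so E-series; the 5-jet and mu = 8 give E_8.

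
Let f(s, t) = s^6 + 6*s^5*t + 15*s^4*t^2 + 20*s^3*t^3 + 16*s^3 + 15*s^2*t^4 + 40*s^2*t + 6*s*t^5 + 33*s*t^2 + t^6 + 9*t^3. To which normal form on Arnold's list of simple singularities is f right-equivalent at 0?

The Hessian of f at 0 has rank 0. Corank 2; j^3 = (s + t)*(4*s + 3*t)^2 has shape L^2 M (L != M), so D-series; mu = 7 gives D_7.

D_{7}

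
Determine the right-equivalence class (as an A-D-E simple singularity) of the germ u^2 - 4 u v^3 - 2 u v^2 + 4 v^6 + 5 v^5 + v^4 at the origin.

A4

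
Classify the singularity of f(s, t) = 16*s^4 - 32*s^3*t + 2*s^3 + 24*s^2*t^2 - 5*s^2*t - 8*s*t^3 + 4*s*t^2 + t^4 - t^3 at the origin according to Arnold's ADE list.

D_5

The Hessian of f at 0 is [[0, 0], [0, 0]] with rank 0, so corank 2. A Groebner basis of the Jacobian ideal J(f) in C{s,t} is {s*t^2 - s*t/8 + t^2/8, -s*t/8 + t^3 + t^2/8, s^2 - 3*s*t/2 + t^2/2}; counting standard monomials gives mu = 5. Corank 2; j^3 = (s - t)^2*(2*s - t) has shape L^2 M (L != M), so D-series; mu = 5 gives D_5.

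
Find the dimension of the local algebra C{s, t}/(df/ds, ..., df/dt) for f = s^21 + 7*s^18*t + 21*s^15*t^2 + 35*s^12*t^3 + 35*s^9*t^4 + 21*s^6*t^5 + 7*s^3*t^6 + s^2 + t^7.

6

The Hessian of f at 0 has rank 1. Corank 1: A-series; mu = 6 gives A_6.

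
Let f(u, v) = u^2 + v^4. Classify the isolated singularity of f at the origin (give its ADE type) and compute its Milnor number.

The Hessian of f at 0 is [[2, 0], [0, 0]] with rank 1, so corank 1. A Groebner basis of the Jacobian ideal J(f) in C{u,v} is {v^3, u}; counting standard monomials gives mu = 3. Corank 1: A-series; mu = 3 gives A_3.

Type A3, Milnor number mu = 3.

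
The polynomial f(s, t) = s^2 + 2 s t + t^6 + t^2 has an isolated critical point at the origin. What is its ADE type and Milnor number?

Type A_5, Milnor number mu = 5.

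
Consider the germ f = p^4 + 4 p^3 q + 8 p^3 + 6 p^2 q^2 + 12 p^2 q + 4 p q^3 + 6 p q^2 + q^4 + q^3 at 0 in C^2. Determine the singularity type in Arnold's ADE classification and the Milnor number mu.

The Hessian of f at 0 has rank 0. Corank 2; j^3 = (2*p + q)^3 is a perfect cube, so E-series; the 4-jet and mu = 6 give E_6.

Type E6, Milnor number mu = 6.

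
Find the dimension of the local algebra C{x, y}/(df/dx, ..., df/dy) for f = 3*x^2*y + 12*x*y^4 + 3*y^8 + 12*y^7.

9

The Hessian of f at 0 has rank 0. Corank 2; j^3 = 3*x^2*y has shape L^2 M (L != M), so D-series; mu = 9 gives D_9.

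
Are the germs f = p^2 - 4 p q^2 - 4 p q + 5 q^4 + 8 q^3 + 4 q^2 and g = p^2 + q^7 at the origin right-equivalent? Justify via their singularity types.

The Hessian of f at 0 is [[2, -4], [-4, 8]] with rank 1, so corank 1. A Groebner basis of the Jacobian ideal J(f) in C{p,q} is {p^2 - 2*p + 4*q, p*q - p + 2*q, -p/2 + q^2 + q}; counting standard monomials gives mu = 3. Corank 1: A-series; mu = 3 gives A_3. The Hessian of g at 0 is [[2, 0], [0, 0]] with rank 1, so corank 1. A Groebner basis of the Jacobian ideal J(g) in C{p,q} is {q^6, p}; counting standard monomials gives mu = 6. Corank 1: A-series; mu = 6 gives A_6. f is A_3 but g is A_6, hence not right-equivalent.

No.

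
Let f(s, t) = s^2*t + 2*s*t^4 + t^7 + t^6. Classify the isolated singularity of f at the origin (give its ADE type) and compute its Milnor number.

Type D_7, Milnor number mu = 7.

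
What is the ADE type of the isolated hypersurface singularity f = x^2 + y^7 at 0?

The Hessian of f at 0 has rank 1. Corank 1: A-series; mu = 6 gives A_6.

A6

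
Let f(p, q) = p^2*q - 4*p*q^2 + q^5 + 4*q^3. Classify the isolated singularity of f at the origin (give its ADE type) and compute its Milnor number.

Type D_{6}, Milnor number mu = 6.

The Hessian of f at 0 has rank 0. Corank 2; j^3 = q*(p - 2*q)^2 has shape L^2 M (L != M), so D-series; mu = 6 gives D_6.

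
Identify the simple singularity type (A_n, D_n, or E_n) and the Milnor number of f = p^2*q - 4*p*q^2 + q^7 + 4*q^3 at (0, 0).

Type D_8, Milnor number mu = 8.

The Hessian of f at 0 is [[0, 0], [0, 0]] with rank 0, so corank 2. A Groebner basis of the Jacobian ideal J(f) in C{p,q} is {p^2/7 + q^6 - 4*q^2/7, p^3 - 8*q^3, p*q - 2*q^2}; counting standard monomials gives mu = 8. Corank 2; j^3 = q*(p - 2*q)^2 has shape L^2 M (L != M), so D-series; mu = 8 gives D_8.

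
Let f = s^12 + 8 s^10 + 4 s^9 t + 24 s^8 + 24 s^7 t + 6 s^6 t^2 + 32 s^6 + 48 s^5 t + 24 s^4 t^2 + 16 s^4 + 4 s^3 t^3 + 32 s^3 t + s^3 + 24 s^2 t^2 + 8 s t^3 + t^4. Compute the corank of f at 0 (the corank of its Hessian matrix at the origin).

Hessian at 0 has rank 0.

2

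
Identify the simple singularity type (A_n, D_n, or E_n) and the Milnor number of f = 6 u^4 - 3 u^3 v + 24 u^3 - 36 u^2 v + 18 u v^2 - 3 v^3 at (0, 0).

Type E7, Milnor number mu = 7.

The Hessian of f at 0 has rank 0. Corank 2; j^3 = 3*(2*u - v)^3 is a perfect cube, so E-series; the 4-jet and mu = 7 give E_7.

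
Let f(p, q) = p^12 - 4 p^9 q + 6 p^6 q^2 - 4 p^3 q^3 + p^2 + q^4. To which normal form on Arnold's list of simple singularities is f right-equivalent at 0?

A3

The Hessian of f at 0 has rank 1. Corank 1: A-series; mu = 3 gives A_3.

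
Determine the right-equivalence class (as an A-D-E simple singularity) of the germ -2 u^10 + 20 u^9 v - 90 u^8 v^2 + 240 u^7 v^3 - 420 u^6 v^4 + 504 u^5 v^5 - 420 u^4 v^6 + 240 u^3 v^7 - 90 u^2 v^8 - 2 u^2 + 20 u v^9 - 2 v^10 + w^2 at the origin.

The Hessian of f at 0 is [[-4, 0, 0], [0, 0, 0], [0, 0, 2]] with rank 2, so corank 1. A Groebner basis of the Jacobian ideal J(f) in C{u,v,w} is {v^9, u, w}; counting standard monomials gives mu = 9. Corank 1: A-series; mu = 9 gives A_9.

A_{9}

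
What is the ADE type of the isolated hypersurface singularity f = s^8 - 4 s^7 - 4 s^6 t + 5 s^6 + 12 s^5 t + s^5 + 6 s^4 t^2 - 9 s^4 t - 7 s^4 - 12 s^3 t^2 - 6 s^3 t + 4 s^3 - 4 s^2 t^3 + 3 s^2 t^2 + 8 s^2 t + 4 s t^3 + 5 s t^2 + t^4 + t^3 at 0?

D5

The Hessian of f at 0 has rank 0. Corank 2; j^3 = (s + t)*(2*s + t)^2 has shape L^2 M (L != M), so D-series; mu = 5 gives D_5.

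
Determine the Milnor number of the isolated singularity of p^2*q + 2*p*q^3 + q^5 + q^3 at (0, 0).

The Hessian of f at 0 has rank 0. Corank 2; j^3 = q*(p^2 + q^2) splits into three distinct lines over C (the quadratic factor has nonzero discriminant), so D_4.

4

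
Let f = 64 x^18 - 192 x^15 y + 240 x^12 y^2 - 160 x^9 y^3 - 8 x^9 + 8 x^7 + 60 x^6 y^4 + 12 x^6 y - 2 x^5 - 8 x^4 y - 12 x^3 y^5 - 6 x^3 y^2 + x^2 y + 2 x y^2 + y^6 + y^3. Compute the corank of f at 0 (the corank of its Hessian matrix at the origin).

2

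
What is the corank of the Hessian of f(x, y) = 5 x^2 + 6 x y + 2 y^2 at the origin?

Hessian at 0 has rank 2.

0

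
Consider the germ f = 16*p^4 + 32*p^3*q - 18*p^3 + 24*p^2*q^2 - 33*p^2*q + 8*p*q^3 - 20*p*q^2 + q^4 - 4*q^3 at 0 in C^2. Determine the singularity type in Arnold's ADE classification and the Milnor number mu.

Type D_{5}, Milnor number mu = 5.

The Hessian of f at 0 is [[0, 0], [0, 0]] with rank 0, so corank 2. A Groebner basis of the Jacobian ideal J(f) in C{p,q} is {p*q^2 - 27*p*q/4 - 9*q^2/2, 81*p*q/8 + q^3 + 27*q^2/4, p^2 + 7*p*q/6 + q^2/3}; counting standard monomials gives mu = 5. Corank 2; j^3 = -(2*p + q)*(3*p + 2*q)^2 has shape L^2 M (L != M), so D-series; mu = 5 gives D_5.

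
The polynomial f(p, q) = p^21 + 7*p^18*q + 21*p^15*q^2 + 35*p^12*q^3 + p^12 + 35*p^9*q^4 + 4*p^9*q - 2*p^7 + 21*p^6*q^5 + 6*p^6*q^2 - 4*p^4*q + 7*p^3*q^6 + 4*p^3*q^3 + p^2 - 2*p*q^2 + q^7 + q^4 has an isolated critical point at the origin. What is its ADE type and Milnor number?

Type A6, Milnor number mu = 6.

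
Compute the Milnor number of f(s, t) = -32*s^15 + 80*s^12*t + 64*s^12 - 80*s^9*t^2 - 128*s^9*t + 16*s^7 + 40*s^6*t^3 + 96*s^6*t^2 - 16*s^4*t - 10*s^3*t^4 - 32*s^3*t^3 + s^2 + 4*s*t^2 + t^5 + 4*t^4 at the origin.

4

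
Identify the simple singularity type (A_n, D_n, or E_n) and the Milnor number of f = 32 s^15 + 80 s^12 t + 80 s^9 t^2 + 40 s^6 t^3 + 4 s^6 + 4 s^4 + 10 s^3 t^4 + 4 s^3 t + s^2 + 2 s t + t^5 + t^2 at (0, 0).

Type A4, Milnor number mu = 4.

The Hessian of f at 0 is [[2, 2], [2, 2]] with rank 1, so corank 1. A Groebner basis of the Jacobian ideal J(f) in C{s,t} is {-s/2 + t^3 - t/2, s^2 - t^2, s*t + t^2}; counting standard monomials gives mu = 4. Corank 1: A-series; mu = 4 gives A_4.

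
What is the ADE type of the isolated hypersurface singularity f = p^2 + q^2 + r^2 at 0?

The Hessian of f at 0 is [[2, 0, 0], [0, 2, 0], [0, 0, 2]] with rank 3, so corank 0. A Groebner basis of the Jacobian ideal J(f) in C{p,q,r} is {p, q, r}; counting standard monomials gives mu = 1. Corank 0: nondegenerate Morse point, so A_1.

A_{1}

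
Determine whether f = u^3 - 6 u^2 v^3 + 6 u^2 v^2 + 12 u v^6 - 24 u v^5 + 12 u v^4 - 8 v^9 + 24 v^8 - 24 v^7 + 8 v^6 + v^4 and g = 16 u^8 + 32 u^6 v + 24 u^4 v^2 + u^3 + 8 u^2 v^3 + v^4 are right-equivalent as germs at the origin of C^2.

The Hessian of f at 0 is [[0, 0], [0, 0]] with rank 0, so corank 2. A Groebner basis of the Jacobian ideal J(f) in C{u,v} is {u^3, u^2*v, u^2/4 + u*v^2, v^3}; counting standard monomials gives mu = 6. Corank 2; j^3 = u^3 is a perfect cube, so E-series; the 4-jet and mu = 6 give E_6. The Hessian of g at 0 is [[0, 0], [0, 0]] with rank 0, so corank 2. A Groebner basis of the Jacobian ideal J(g) in C{u,v} is {v^3, u^2}; counting standard monomials gives mu = 6. Corank 2; j^3 = u^3 is a perfect cube, so E-series; the 4-jet and mu = 6 give E_6. Both have type E_6, hence right-equivalent.

Yes.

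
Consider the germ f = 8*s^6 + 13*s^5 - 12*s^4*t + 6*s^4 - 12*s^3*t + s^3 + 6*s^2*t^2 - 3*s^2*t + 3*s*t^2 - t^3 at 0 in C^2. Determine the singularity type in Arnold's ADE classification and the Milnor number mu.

Type E8, Milnor number mu = 8.

The Hessian of f at 0 has rank 0. Corank 2; j^3 = (s - t)^3 is a perfect cube, so E-series; the 5-jet and mu = 8 give E_8.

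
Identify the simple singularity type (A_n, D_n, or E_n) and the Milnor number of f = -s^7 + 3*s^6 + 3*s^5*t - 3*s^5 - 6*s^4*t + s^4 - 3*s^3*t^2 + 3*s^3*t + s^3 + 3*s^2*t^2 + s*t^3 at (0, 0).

Type E_{7}, Milnor number mu = 7.

The Hessian of f at 0 is [[0, 0], [0, 0]] with rank 0, so corank 2. A Groebner basis of the Jacobian ideal J(f) in C{s,t} is {3*s^2 + t^4 + t^3, s^3, s^2*t - s^2 - t^3/3, 2*s^2 + s*t^2 + 2*t^3/3}; counting standard monomials gives mu = 7. Corank 2; j^3 = s^3 is a perfect cube, so E-series; the 4-jet and mu = 7 give E_7.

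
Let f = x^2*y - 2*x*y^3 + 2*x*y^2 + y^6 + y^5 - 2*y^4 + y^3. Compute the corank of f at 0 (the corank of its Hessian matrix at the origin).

Hessian at 0 has rank 0.

2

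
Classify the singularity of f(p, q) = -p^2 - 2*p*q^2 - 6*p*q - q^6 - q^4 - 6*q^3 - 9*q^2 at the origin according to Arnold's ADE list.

The Hessian of f at 0 is [[-2, -6], [-6, -18]] with rank 1, so corank 1. A Groebner basis of the Jacobian ideal J(f) in C{p,q} is {p^3 + 27*p^2 + 135*p*q - 162*p - 486*q, p^2*q - 6*p^2 - 27*p*q + 27*p + 81*q, p + q^2 + 3*q}; counting standard monomials gives mu = 5. Corank 1: A-series; mu = 5 gives A_5.

A_{5}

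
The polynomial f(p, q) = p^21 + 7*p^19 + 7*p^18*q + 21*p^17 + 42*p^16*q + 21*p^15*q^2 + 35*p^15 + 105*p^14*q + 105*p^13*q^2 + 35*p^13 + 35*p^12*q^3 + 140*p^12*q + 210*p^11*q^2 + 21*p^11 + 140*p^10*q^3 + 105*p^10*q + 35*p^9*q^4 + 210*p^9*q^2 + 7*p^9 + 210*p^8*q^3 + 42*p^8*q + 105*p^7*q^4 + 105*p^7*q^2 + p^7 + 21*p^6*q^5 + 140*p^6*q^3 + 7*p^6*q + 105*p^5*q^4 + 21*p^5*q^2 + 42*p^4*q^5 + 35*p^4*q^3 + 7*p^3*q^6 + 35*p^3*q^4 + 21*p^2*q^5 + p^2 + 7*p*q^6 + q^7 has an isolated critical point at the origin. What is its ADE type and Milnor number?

The Hessian of f at 0 is [[2, 0], [0, 0]] with rank 1, so corank 1. A Groebner basis of the Jacobian ideal J(f) in C{p,q} is {q^6, p}; counting standard monomials gives mu = 6. Corank 1: A-series; mu = 6 gives A_6.

Type A_{6}, Milnor number mu = 6.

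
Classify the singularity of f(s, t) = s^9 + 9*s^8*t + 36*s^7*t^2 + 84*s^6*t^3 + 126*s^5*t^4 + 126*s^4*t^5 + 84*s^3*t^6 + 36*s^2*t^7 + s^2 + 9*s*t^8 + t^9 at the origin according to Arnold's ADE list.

A_{8}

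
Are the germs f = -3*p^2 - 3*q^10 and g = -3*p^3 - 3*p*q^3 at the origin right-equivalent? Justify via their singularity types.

No.

The Hessian of f at 0 has rank 1. Corank 1: A-series; mu = 9 gives A_9. The Hessian of g at 0 has rank 0. Corank 2; j^3 = -3*p^3 is a perfect cube, so E-series; the 4-jet and mu = 7 give E_7. f is A_9 but g is E_7, hence not right-equivalent.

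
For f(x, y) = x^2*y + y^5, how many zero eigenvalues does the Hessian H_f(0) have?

The Hessian at 0 is [[0, 0], [0, 0]] of rank 0; hence corank 2.

2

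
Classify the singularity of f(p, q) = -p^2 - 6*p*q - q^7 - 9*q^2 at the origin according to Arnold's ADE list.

The Hessian of f at 0 has rank 1. Corank 1: A-series; mu = 6 gives A_6.

A_{6}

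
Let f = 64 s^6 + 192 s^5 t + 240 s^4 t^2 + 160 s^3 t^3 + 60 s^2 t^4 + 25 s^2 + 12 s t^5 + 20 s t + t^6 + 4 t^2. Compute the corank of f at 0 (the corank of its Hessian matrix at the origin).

The Hessian at 0 is [[50, 20], [20, 8]] of rank 1; hence corank 1.

1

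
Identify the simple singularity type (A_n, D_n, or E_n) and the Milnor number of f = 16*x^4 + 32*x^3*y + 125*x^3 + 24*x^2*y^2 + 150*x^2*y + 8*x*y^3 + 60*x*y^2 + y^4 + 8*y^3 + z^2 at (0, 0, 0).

Type E_6, Milnor number mu = 6.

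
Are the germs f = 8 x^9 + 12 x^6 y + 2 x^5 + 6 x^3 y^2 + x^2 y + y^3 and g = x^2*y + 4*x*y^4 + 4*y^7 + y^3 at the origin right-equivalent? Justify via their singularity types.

Yes.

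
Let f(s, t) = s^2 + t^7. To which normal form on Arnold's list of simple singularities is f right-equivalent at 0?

A_6

The Hessian of f at 0 is [[2, 0], [0, 0]] with rank 1, so corank 1. A Groebner basis of the Jacobian ideal J(f) in C{s,t} is {t^6, s}; counting standard monomials gives mu = 6. Corank 1: A-series; mu = 6 gives A_6.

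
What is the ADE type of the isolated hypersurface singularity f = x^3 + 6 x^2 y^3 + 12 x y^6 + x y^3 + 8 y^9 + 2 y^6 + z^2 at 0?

The Hessian of f at 0 has rank 1. Corank 2; j^3 = x^3 is a perfect cube, so E-series; the 4-jet and mu = 7 give E_7.

E_7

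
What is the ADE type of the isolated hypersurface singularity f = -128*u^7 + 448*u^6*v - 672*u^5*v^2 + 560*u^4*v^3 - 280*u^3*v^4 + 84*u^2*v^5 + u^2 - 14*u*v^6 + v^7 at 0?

The Hessian of f at 0 has rank 1. Corank 1: A-series; mu = 6 gives A_6.

A_6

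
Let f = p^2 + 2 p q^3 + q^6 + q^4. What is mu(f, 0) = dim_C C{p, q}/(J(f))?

3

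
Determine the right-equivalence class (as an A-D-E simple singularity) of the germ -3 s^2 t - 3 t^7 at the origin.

D8

The Hessian of f at 0 is [[0, 0], [0, 0]] with rank 0, so corank 2. A Groebner basis of the Jacobian ideal J(f) in C{s,t} is {s^2/7 + t^6, s^3, s*t}; counting standard monomials gives mu = 8. Corank 2; j^3 = -3*s^2*t has shape L^2 M (L != M), so D-series; mu = 8 gives D_8.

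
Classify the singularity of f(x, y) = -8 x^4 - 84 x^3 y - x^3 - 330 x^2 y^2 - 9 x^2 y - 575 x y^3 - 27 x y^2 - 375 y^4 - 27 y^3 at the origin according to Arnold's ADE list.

E7

The Hessian of f at 0 is [[0, 0], [0, 0]] with rank 0, so corank 2. A Groebner basis of the Jacobian ideal J(f) in C{x,y} is {3*x^2/4 + 9*x*y/2 + y^4 - y^3/4 + 27*y^2/4, x^3 + 99*x^2/4 + 297*x*y/2 + 75*y^3/4 + 891*y^2/4, x^2*y - 23*x^2/4 - 69*x*y/2 - 85*y^3/12 - 207*y^2/4, x^2 + x*y^2 + 6*x*y + 8*y^3/3 + 9*y^2}; counting standard monomials gives mu = 7. Corank 2; j^3 = -(x + 3*y)^3 is a perfect cube, so E-series; the 4-jet and mu = 7 give E_7.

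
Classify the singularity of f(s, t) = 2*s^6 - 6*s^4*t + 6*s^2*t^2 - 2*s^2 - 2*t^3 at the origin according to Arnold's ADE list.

The Hessian of f at 0 is [[-4, 0], [0, 0]] with rank 1, so corank 1. A Groebner basis of the Jacobian ideal J(f) in C{s,t} is {t^2, s}; counting standard monomials gives mu = 2. Corank 1: A-series; mu = 2 gives A_2.

A2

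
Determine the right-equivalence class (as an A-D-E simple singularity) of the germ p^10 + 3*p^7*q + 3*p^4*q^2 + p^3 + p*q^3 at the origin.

E7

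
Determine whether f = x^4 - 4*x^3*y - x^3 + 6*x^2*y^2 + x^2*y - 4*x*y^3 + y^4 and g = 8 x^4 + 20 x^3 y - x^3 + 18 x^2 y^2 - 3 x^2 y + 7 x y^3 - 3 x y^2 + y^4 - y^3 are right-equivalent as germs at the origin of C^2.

The Hessian of f at 0 has rank 0. Corank 2; j^3 = -x^2*(x - y) has shape L^2 M (L != M), so D-series; mu = 5 gives D_5. The Hessian of g at 0 has rank 0. Corank 2; j^3 = -(x + y)^3 is a perfect cube, so E-series; the 4-jet and mu = 7 give E_7. f is D_5 but g is E_7, hence not right-equivalent.

No.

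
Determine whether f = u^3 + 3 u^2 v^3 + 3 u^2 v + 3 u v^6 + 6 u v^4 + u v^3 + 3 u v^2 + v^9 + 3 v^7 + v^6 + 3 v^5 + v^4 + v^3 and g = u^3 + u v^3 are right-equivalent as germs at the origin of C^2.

Yes.

The Hessian of f at 0 is [[0, 0], [0, 0]] with rank 0, so corank 2. A Groebner basis of the Jacobian ideal J(f) in C{u,v} is {u^3 + 3*u^2*v + 6*u^2 + 12*u*v + 6*v^2, -3*u^2 + u*v^2 - 6*u*v - 3*v^2, 3*u^2 + 6*u*v + v^3 + 3*v^2}; counting standard monomials gives mu = 7. Corank 2; j^3 = (u + v)^3 is a perfect cube, so E-series; the 4-jet and mu = 7 give E_7. The Hessian of g at 0 is [[0, 0], [0, 0]] with rank 0, so corank 2. A Groebner basis of the Jacobian ideal J(g) in C{u,v} is {u^3, u*v^2, 3*u^2 + v^3}; counting standard monomials gives mu = 7. Corank 2; j^3 = u^3 is a perfect cube, so E-series; the 4-jet and mu = 7 give E_7. Both have type E_7, hence right-equivalent.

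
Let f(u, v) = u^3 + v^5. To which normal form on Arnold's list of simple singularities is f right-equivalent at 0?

E_8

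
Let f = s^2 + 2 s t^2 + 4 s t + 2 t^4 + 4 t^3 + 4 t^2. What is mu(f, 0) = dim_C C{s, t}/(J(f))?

The Hessian of f at 0 is [[2, 4], [4, 8]] with rank 1, so corank 1. A Groebner basis of the Jacobian ideal J(f) in C{s,t} is {s^2 + 4*s + 8*t, s*t - 2*s - 4*t, s + t^2 + 2*t}; counting standard monomials gives mu = 3. Corank 1: A-series; mu = 3 gives A_3.

3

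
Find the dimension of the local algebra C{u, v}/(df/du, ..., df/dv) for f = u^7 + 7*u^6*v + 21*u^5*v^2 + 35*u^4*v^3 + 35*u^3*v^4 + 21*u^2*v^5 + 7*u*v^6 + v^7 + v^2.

6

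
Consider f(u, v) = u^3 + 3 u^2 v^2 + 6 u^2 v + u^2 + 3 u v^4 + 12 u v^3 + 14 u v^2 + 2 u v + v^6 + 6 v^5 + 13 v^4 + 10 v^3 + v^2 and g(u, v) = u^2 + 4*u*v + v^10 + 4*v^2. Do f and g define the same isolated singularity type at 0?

No.

The Hessian of f at 0 is [[2, 2], [2, 2]] with rank 1, so corank 1. A Groebner basis of the Jacobian ideal J(f) in C{u,v} is {v^2, u + v}; counting standard monomials gives mu = 2. Corank 1: A-series; mu = 2 gives A_2. The Hessian of g at 0 is [[2, 4], [4, 8]] with rank 1, so corank 1. A Groebner basis of the Jacobian ideal J(g) in C{u,v} is {v^9, u + 2*v}; counting standard monomials gives mu = 9. Corank 1: A-series; mu = 9 gives A_9. f is A_2 but g is A_9, hence not right-equivalent.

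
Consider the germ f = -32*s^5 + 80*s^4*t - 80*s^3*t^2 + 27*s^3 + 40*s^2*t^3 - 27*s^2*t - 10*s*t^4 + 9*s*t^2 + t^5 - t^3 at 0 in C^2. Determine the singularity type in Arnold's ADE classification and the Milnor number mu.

Type E8, Milnor number mu = 8.

The Hessian of f at 0 has rank 0. Corank 2; j^3 = (3*s - t)^3 is a perfect cube, so E-series; the 5-jet and mu = 8 give E_8.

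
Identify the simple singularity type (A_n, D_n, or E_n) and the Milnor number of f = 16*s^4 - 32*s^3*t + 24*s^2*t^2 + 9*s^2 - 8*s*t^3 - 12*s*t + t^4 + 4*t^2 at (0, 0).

The Hessian of f at 0 has rank 1. Corank 1: A-series; mu = 3 gives A_3.

Type A_3, Milnor number mu = 3.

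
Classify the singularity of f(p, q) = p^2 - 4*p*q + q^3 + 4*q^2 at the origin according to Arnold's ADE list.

A2

The Hessian of f at 0 has rank 1. Corank 1: A-series; mu = 2 gives A_2.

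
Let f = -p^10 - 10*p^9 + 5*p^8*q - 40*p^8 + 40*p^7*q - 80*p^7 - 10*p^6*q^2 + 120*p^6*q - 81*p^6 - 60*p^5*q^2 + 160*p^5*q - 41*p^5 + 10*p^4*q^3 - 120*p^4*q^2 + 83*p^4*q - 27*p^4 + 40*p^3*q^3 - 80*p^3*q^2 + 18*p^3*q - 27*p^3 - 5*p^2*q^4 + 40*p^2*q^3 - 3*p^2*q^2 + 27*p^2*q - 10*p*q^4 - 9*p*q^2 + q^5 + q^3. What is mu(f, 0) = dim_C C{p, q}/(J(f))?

8

The Hessian of f at 0 is [[0, 0], [0, 0]] with rank 0, so corank 2. A Groebner basis of the Jacobian ideal J(f) in C{p,q} is {2187*p^2/4 + p*q^3 + 81*p*q^2/2 - 729*p*q/2 - 27*q^3/2 + 243*q^2/4, 1458*p^2 + 108*p*q^2 - 972*p*q + q^4 - 36*q^3 + 162*q^2, p^3 - 9*p^2/2 - 2*p*q^2/3 + 3*p*q + 5*q^3/27 - q^2/2, p^2*q - 9*p^2/2 - p*q^2 + 3*p*q + 2*q^3/9 - q^2/2}; counting standard monomials gives mu = 8. Corank 2; j^3 = -(3*p - q)^3 is a perfect cube, so E-series; the 5-jet and mu = 8 give E_8.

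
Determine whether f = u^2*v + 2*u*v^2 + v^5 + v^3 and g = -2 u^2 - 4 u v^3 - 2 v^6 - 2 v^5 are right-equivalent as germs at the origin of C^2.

The Hessian of f at 0 has rank 0. Corank 2; j^3 = v*(u + v)^2 has shape L^2 M (L != M), so D-series; mu = 6 gives D_6. The Hessian of g at 0 has rank 1. Corank 1: A-series; mu = 4 gives A_4. f is D_6 but g is A_4, hence not right-equivalent.

No.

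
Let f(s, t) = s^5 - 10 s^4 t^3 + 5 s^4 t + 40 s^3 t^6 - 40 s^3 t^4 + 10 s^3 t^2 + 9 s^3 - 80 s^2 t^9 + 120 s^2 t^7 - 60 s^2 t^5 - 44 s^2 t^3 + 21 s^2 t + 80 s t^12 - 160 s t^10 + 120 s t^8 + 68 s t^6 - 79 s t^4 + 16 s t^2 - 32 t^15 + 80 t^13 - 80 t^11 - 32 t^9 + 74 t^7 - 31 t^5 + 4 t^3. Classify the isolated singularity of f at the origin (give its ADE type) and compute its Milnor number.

The Hessian of f at 0 has rank 0. Corank 2; j^3 = (s + t)*(3*s + 2*t)^2 has shape L^2 M (L != M), so D-series; mu = 6 gives D_6.

Type D6, Milnor number mu = 6.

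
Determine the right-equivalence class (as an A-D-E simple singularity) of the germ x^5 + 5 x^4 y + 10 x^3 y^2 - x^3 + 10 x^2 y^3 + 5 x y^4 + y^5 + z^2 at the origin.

E8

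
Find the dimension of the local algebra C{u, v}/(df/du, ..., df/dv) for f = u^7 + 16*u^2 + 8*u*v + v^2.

6

The Hessian of f at 0 has rank 1. Corank 1: A-series; mu = 6 gives A_6.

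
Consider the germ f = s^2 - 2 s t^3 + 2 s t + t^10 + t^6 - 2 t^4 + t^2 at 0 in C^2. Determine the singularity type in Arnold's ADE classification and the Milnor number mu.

The Hessian of f at 0 has rank 1. Corank 1: A-series; mu = 9 gives A_9.

Type A9, Milnor number mu = 9.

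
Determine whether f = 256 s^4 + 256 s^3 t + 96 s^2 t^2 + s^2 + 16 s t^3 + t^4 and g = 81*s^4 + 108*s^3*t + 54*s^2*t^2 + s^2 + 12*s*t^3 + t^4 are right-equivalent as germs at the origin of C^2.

The Hessian of f at 0 has rank 1. Corank 1: A-series; mu = 3 gives A_3. The Hessian of g at 0 has rank 1. Corank 1: A-series; mu = 3 gives A_3. Both have type A_3, hence right-equivalent.

Yes.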